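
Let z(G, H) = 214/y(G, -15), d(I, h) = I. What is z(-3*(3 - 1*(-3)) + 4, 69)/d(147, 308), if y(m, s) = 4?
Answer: 107/294 ≈ 0.36395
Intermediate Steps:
z(G, H) = 107/2 (z(G, H) = 214/4 = 214*(¼) = 107/2)
z(-3*(3 - 1*(-3)) + 4, 69)/d(147, 308) = (107/2)/147 = (107/2)*(1/147) = 107/294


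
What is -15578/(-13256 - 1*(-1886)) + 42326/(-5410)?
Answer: -19848482/3075585 ≈ -6.4536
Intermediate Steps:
-15578/(-13256 - 1*(-1886)) + 42326/(-5410) = -15578/(-13256 + 1886) + 42326*(-1/5410) = -15578/(-11370) - 21163/2705 = -15578*(-1/11370) - 21163/2705 = 7789/5685 - 21163/2705 = -19848482/3075585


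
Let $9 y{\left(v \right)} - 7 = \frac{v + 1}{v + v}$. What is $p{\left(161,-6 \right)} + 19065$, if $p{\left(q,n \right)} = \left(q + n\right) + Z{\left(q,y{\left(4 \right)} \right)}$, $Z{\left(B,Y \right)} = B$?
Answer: $19381$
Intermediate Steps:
$y{\left(v \right)} = \frac{7}{9} + \frac{1 + v}{18 v}$ ($y{\left(v \right)} = \frac{7}{9} + \frac{\left(v + 1\right) \frac{1}{v + v}}{9} = \frac{7}{9} + \frac{\left(1 + v\right) \frac{1}{2 v}}{9} = \frac{7}{9} + \frac{\frac{1}{2} \frac{1}{v} \left(1 + v\right)}{9} = \frac{7}{9} + \frac{1 + v}{18 v}$)
$p{\left(q,n \right)} = n + 2 q$ ($p{\left(q,n \right)} = \left(q + n\right) + q = \left(n + q\right) + q = n + 2 q$)
$p{\left(161,-6 \right)} + 19065 = \left(-6 + 2 \cdot 161\right) + 19065 = \left(-6 + 322\right) + 19065 = 316 + 19065 = 19381$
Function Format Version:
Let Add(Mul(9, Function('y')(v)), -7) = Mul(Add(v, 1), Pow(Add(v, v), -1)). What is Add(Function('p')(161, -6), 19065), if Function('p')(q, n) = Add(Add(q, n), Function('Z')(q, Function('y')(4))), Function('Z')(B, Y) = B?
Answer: 19381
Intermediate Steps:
Function('y')(v) = Add(Rational(7, 9), Mul(Rational(1, 18), Pow(v, -1), Add(1, v))) (Function('y')(v) = Add(Rational(7, 9), Mul(Rational(1, 9), Mul(Add(v, 1), Pow(Add(v, v), -1)))) = Add(Rational(7, 9), Mul(Rational(1, 9), Mul(Add(1, v), Pow(Mul(2, v), -1)))) = Add(Rational(7, 9), Mul(Rational(1, 9), Mul(Add(1, v), Mul(Rational(1, 2), Pow(v, -1))))) = Add(Rational(7, 9), Mul(Rational(1, 9), Mul(Rational(1, 2), Pow(v, -1), Add(1, v)))) = Add(Rational(7, 9), Mul(Rational(1, 18), Pow(v, -1), Add(1, v))))
Function('p')(q, n) = Add(n, Mul(2, q)) (Function('p')(q, n) = Add(Add(q, n), q) = Add(Add(n, q), q) = Add(n, Mul(2, q)))
Add(Function('p')(161, -6), 19065) = Add(Add(-6, Mul(2, 161)), 19065) = Add(Add(-6, 322), 19065) = Add(316, 19065) = 19381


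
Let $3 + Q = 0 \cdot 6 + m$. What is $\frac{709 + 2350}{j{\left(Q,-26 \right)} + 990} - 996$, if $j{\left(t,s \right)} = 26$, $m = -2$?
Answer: $- \frac{1008877}{1016} \approx -992.99$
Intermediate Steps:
$Q = -5$ ($Q = -3 + \left(0 \cdot 6 - 2\right) = -3 + \left(0 - 2\right) = -3 - 2 = -5$)
$\frac{709 + 2350}{j{\left(Q,-26 \right)} + 990} - 996 = \frac{709 + 2350}{26 + 990} - 996 = \frac{3059}{1016} - 996 = - \frac{1008877}{1016}$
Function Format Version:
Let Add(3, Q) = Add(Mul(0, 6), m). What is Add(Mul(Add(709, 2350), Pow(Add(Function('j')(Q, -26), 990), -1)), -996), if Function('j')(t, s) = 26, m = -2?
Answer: Rational(-1008877, 1016) ≈ -992.99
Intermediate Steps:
Q = -5 (Q = Add(-3, Add(Mul(0, 6), -2)) = Add(-3, Add(0, -2)) = Add(-3, -2) = -5)
Add(Mul(Add(709, 2350), Pow(Add(Function('j')(Q, -26), 990), -1)), -996) = Add(Mul(Add(709, 2350), Pow(Add(26, 990), -1)), -996) = Add(Mul(3059, Pow(1016, -1)), -996) = Add(Mul(3059, Rational(1, 1016)), -996) = Add(Rational(3059, 1016), -996) = Rational(-1008877, 1016)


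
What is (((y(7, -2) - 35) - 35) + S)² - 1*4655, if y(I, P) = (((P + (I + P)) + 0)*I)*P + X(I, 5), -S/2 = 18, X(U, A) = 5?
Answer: 15794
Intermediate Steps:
S = -36 (S = -2*18 = -36)
y(I, P) = 5 + I*P*(I + 2*P) (y(I, P) = (((P + (I + P)) + 0)*I)*P + 5 = (((I + 2*P) + 0)*I)*P + 5 = ((I + 2*P)*I)*P + 5 = (I*(I + 2*P))*P + 5 = I*P*(I + 2*P) + 5 = 5 + I*P*(I + 2*P))
(((y(7, -2) - 35) - 35) + S)² - 1*4655 = ((((5 - 2*7² + 2*7*(-2)²) - 35) - 35) - 36)² - 1*4655 = ((((5 - 2*49 + 2*7*4) - 35) - 35) - 36)² - 4655 = ((((5 - 98 + 56) - 35) - 35) - 36)² - 4655 = (((-37 - 35) - 35) - 36)² - 4655 = ((-72 - 35) - 36)² - 4655 = (-107 - 36)² - 4655 = (-143)² - 4655 = 20449 - 4655 = 15794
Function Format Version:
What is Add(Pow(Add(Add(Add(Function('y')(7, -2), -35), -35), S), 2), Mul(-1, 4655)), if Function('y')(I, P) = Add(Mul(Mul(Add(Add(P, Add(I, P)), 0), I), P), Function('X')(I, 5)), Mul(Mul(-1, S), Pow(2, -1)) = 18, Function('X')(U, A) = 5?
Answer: 15794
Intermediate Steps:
S = -36 (S = Mul(-2, 18) = -36)
Function('y')(I, P) = Add(5, Mul(I, P, Add(I, Mul(2, P)))) (Function('y')(I, P) = Add(Mul(Mul(Add(Add(P, Add(I, P)), 0), I), P), 5) = Add(Mul(Mul(Add(Add(I, Mul(2, P)), 0), I), P), 5) = Add(Mul(Mul(Add(I, Mul(2, P)), I), P), 5) = Add(Mul(Mul(I, Add(I, Mul(2, P))), P), 5) = Add(Mul(I, P, Add(I, Mul(2, P))), 5) = Add(5, Mul(I, P, Add(I, Mul(2, P)))))
Add(Pow(Add(Add(Add(Function('y')(7, -2), -35), -35), S), 2), Mul(-1, 4655)) = Add(Pow(Add(Add(Add(Add(5, Mul(-2, Pow(7, 2)), Mul(2, 7, Pow(-2, 2))), -35), -35), -36), 2), Mul(-1, 4655)) = Add(Pow(Add(Add(Add(Add(5, Mul(-2, 49), Mul(2, 7, 4)), -35), -35), -36), 2), -4655) = Add(Pow(Add(Add(Add(Add(5, -98, 56), -35), -35), -36), 2), -4655) = Add(Pow(Add(Add(Add(-37, -35), -35), -36), 2), -4655) = Add(Pow(Add(Add(-72, -35), -36), 2), -4655) = Add(Pow(Add(-107, -36), 2), -4655) = Add(Pow(-143, 2), -4655) = Add(20449, -4655) = 15794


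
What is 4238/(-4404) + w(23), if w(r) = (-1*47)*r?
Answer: -2382481/2202 ≈ -1082.0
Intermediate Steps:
w(r) = -47*r
4238/(-4404) + w(23) = 4238/(-4404) - 47*23 = 4238*(-1/4404) - 1081 = -2119/2202 - 1081 = -2382481/2202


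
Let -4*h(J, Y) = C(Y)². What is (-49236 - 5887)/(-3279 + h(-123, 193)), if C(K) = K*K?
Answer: 220492/1387501117 ≈ 0.00015891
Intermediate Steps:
C(K) = K²
h(J, Y) = -Y⁴/4
(-49236 - 5887)/(-3279 + h(-123, 193)) = (-49236 - 5887)/(-3279 - ¼*193⁴) = -55123/(-3279 - ¼*1387488001) = -55123/(-3279 - 1387488001/4) = -55123/(-1387501117/4) = -55123*(-4/1387501117) = 220492/1387501117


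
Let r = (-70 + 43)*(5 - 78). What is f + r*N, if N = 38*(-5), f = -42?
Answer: -374532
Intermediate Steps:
N = -190
r = 1971 (r = -27*(-73) = 1971)
f + r*N = -42 + 1971*(-190) = -42 - 374490 = -374532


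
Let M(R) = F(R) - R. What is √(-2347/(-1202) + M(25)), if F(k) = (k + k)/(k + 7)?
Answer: I*√124165999/2404 ≈ 4.6352*I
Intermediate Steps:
F(k) = 2*k/(7 + k) (F(k) = (2*k)/(7 + k) = 2*k/(7 + k))
M(R) = -R + 2*R/(7 + R) (M(R) = 2*R/(7 + R) - R = -R + 2*R/(7 + R))
√(-2347/(-1202) + M(25)) = √(-2347/(-1202) + 25*(-5 - 1*25)/(7 + 25)) = √(-2347*(-1/1202) + 25*(-5 - 25)/32) = √(2347/1202 + 25*(1/32)*(-30)) = √(2347/1202 - 375/16) = √(-206599/9616) = I*√124165999/2404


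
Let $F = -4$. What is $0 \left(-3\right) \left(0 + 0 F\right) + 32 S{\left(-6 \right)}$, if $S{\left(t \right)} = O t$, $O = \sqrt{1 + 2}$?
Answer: $- 192 \sqrt{3} \approx -332.55$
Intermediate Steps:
$O = \sqrt{3} \approx 1.732$
$S{\left(t \right)} = t \sqrt{3}$ ($S{\left(t \right)} = \sqrt{3} t = t \sqrt{3}$)
$0 \left(-3\right) \left(0 + 0 F\right) + 32 S{\left(-6 \right)} = 0 \left(-3\right) \left(0 + 0 \left(-4\right)\right) + 32 \left(- 6 \sqrt{3}\right) = 0 \left(0 + 0\right) - 192 \sqrt{3} = 0 \cdot 0 - 192 \sqrt{3} = 0 - 192 \sqrt{3} = - 192 \sqrt{3}$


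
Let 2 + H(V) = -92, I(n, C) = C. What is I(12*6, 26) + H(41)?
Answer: -68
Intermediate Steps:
H(V) = -94 (H(V) = -2 - 92 = -94)
I(12*6, 26) + H(41) = 26 - 94 = -68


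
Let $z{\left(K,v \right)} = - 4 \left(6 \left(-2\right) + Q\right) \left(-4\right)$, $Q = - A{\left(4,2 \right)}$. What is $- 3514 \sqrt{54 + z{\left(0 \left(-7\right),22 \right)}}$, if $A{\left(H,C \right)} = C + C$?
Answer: $- 3514 i \sqrt{202} \approx - 49943.0 i$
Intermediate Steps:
$A{\left(H,C \right)} = 2 C$
$Q = -4$ ($Q = - 2 \cdot 2 = \left(-1\right) 4 = -4$)
$z{\left(K,v \right)} = -256$ ($z{\left(K,v \right)} = - 4 \left(6 \left(-2\right) - 4\right) \left(-4\right) = - 4 \left(-12 - 4\right) \left(-4\right) = - 4 \left(\left(-16\right) \left(-4\right)\right) = \left(-4\right) 64 = -256$)
$- 3514 \sqrt{54 + z{\left(0 \left(-7\right),22 \right)}} = - 3514 \sqrt{54 - 256} = - 3514 \sqrt{-202} = - 3514 i \sqrt{202}$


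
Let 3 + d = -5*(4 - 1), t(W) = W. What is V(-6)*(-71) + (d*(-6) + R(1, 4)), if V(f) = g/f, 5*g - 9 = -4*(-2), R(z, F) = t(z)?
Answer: 4477/30 ≈ 149.23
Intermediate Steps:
d = -18 (d = -3 - 5*(4 - 1) = -3 - 5*3 = -3 - 15 = -18)
R(z, F) = z
g = 17/5 (g = 9/5 + (-4*(-2))/5 = 9/5 + (⅕)*8 = 9/5 + 8/5 = 17/5 ≈ 3.4000)
V(f) = 17/(5*f)
V(-6)*(-71) + (d*(-6) + R(1, 4)) = ((17/5)/(-6))*(-71) + (-18*(-6) + 1) = ((17/5)*(-⅙))*(-71) + (108 + 1) = -17/30*(-71) + 109 = 1207/30 + 109 = 4477/30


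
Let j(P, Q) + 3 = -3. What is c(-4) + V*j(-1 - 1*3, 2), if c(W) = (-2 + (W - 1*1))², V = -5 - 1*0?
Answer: 79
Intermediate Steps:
j(P, Q) = -6 (j(P, Q) = -3 - 3 = -6)
V = -5 (V = -5 + 0 = -5)
c(W) = (-3 + W)² (c(W) = (-2 + (W - 1))² = (-2 + (-1 + W))² = (-3 + W)²)
c(-4) + V*j(-1 - 1*3, 2) = (-3 - 4)² - 5*(-6) = (-7)² + 30 = 49 + 30 = 79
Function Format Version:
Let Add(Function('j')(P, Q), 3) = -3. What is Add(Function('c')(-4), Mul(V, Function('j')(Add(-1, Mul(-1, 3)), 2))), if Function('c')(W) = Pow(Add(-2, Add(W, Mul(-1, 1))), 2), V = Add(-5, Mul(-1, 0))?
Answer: 79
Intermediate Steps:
Function('j')(P, Q) = -6 (Function('j')(P, Q) = Add(-3, -3) = -6)
V = -5 (V = Add(-5, 0) = -5)
Function('c')(W) = Pow(Add(-3, W), 2) (Function('c')(W) = Pow(Add(-2, Add(W, -1)), 2) = Pow(Add(-2, Add(-1, W)), 2) = Pow(Add(-3, W), 2))
Add(Function('c')(-4), Mul(V, Function('j')(Add(-1, Mul(-1, 3)), 2))) = Add(Pow(Add(-3, -4), 2), Mul(-5, -6)) = Add(Pow(-7, 2), 30) = Add(49, 30) = 79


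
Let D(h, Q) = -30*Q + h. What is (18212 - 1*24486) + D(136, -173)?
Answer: -948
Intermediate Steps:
D(h, Q) = h - 30*Q
(18212 - 1*24486) + D(136, -173) = (18212 - 1*24486) + (136 - 30*(-173)) = (18212 - 24486) + (136 + 5190) = -6274 + 5326 = -948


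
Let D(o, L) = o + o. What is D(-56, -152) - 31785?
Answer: -31897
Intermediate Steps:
D(o, L) = 2*o
D(-56, -152) - 31785 = 2*(-56) - 31785 = -112 - 31785 = -31897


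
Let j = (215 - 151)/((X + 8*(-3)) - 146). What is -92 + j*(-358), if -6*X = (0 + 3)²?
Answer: 14268/343 ≈ 41.598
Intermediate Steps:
X = -3/2 (X = -(0 + 3)²/6 = -⅙*3² = -⅙*9 = -3/2 ≈ -1.5000)
j = -128/343 (j = (215 - 151)/((-3/2 + 8*(-3)) - 146) = 64/((-3/2 - 24) - 146) = 64/(-51/2 - 146) = 64/(-343/2) = 64*(-2/343) = -128/343 ≈ -0.37318)
-92 + j*(-358) = -92 - 128/343*(-358) = -92 + 45824/343 = 14268/343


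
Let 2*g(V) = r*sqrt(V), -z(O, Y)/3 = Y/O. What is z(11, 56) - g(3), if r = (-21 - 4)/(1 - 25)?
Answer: -168/11 - 25*sqrt(3)/48 ≈ -16.175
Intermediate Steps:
z(O, Y) = -3*Y/O
r = 25/24 (r = -25/(-24) = -25*(-1/24) = 25/24 ≈ 1.0417)
g(V) = 25*sqrt(V)/48 (g(V) = (25*sqrt(V)/24)/2 = 25*sqrt(V)/48)
z(11, 56) - g(3) = -3*56/11 - 25*sqrt(3)/48 = -3*56*1/11 - 25*sqrt(3)/48 = -168/11 - 25*sqrt(3)/48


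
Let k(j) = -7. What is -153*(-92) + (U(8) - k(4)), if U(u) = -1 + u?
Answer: 14090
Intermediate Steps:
-153*(-92) + (U(8) - k(4)) = -153*(-92) + ((-1 + 8) - 1*(-7)) = 14076 + (7 + 7) = 14076 + 14 = 14090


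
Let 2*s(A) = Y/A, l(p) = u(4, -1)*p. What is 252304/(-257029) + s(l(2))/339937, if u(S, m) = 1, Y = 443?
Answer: -342955995545/349494668692 ≈ -0.98129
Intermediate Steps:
l(p) = p (l(p) = 1*p = p)
s(A) = 443/(2*A) (s(A) = (443/A)/2 = 443/(2*A))
252304/(-257029) + s(l(2))/339937 = 252304/(-257029) + ((443/2)/2)/339937 = 252304*(-1/257029) + ((443/2)*(1/2))*(1/339937) = -252304/257029 + (443/4)*(1/339937) = -252304/257029 + 443/1359748 = -342955995545/349494668692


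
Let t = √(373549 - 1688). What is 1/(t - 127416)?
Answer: -127416/16234465195 - 7*√7589/16234465195 ≈ -7.8860e-6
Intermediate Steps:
t = 7*√7589 (t = √371861 = 7*√7589 ≈ 609.80)
1/(t - 127416) = 1/(7*√7589 - 127416) = 1/(-127416 + 7*√7589)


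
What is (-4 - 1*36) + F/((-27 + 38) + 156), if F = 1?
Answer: -6679/167 ≈ -39.994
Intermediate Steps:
(-4 - 1*36) + F/((-27 + 38) + 156) = (-4 - 1*36) + 1/((-27 + 38) + 156) = (-4 - 36) + 1/(11 + 156) = -40 + 1/167 = -6679/167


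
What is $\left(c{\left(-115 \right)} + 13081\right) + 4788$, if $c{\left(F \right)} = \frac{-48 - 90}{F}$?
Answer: $\frac{89351}{5} \approx 17870.0$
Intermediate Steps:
$c{\left(F \right)} = - \frac{138}{F}$
$\left(c{\left(-115 \right)} + 13081\right) + 4788 = \left(- \frac{138}{-115} + 13081\right) + 4788 = \left(\left(-138\right) \left(- \frac{1}{115}\right) + 13081\right) + 4788 = \left(\frac{6}{5} + 13081\right) + 4788 = \frac{65411}{5} + 4788 = \frac{89351}{5}$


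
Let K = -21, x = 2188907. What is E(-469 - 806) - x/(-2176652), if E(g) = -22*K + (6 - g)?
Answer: 3796093343/2176652 ≈ 1744.0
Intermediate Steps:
E(g) = 468 - g (E(g) = -22*(-21) + (6 - g) = 462 + (6 - g) = 468 - g)
E(-469 - 806) - x/(-2176652) = (468 - (-469 - 806)) - 2188907/(-2176652) = (468 - 1*(-1275)) - 2188907*(-1)/2176652 = (468 + 1275) - 1*(-2188907/2176652) = 1743 + 2188907/2176652 = 3796093343/2176652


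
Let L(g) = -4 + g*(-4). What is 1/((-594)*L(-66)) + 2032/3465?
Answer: 633977/1081080 ≈ 0.58643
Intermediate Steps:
L(g) = -4 - 4*g
1/((-594)*L(-66)) + 2032/3465 = 1/((-594)*(-4 - 4*(-66))) + 2032/3465 = -1/(594*(-4 + 264)) + 2032*(1/3465) = -1/594/260 + 2032/3465 = -1/594*1/260 + 2032/3465 = -1/154440 + 2032/3465 = 633977/1081080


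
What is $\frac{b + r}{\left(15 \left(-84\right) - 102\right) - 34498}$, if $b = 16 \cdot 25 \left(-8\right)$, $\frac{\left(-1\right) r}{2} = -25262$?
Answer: $- \frac{11831}{8965} \approx -1.3197$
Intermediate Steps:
$r = 50524$ ($r = \left(-2\right) \left(-25262\right) = 50524$)
$b = -3200$ ($b = 400 \left(-8\right) = -3200$)
$\frac{b + r}{\left(15 \left(-84\right) - 102\right) - 34498} = \frac{-3200 + 50524}{\left(15 \left(-84\right) - 102\right) - 34498} = \frac{47324}{\left(-1260 - 102\right) - 34498} = \frac{47324}{-1362 - 34498} = \frac{47324}{-35860} = 47324 \left(- \frac{1}{35860}\right) = - \frac{11831}{8965}$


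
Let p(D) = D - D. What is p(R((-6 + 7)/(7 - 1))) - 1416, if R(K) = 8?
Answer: -1416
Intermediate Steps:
p(D) = 0
p(R((-6 + 7)/(7 - 1))) - 1416 = 0 - 1416 = -1416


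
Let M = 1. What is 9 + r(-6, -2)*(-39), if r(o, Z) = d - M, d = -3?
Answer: 165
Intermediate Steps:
r(o, Z) = -4 (r(o, Z) = -3 - 1*1 = -3 - 1 = -4)
9 + r(-6, -2)*(-39) = 9 - 4*(-39) = 9 + 156 = 165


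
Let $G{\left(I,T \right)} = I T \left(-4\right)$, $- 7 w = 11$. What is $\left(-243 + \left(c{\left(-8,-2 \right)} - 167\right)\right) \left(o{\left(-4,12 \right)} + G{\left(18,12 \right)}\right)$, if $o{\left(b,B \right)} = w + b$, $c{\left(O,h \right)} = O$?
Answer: $\frac{2544366}{7} \approx 3.6348 \cdot 10^{5}$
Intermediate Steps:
$w = - \frac{11}{7}$ ($w = \left(- \frac{1}{7}\right) 11 = - \frac{11}{7} \approx -1.5714$)
$G{\left(I,T \right)} = - 4 I T$
$o{\left(b,B \right)} = - \frac{11}{7} + b$
$\left(-243 + \left(c{\left(-8,-2 \right)} - 167\right)\right) \left(o{\left(-4,12 \right)} + G{\left(18,12 \right)}\right) = \left(-243 - 175\right) \left(\left(- \frac{11}{7} - 4\right) - 72 \cdot 12\right) = \left(-243 - 175\right) \left(- \frac{39}{7} - 864\right) = \left(-243 - 175\right) \left(- \frac{6087}{7}\right) = \left(-418\right) \left(- \frac{6087}{7}\right) = \frac{2544366}{7}$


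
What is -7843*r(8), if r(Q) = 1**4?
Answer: -7843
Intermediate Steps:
r(Q) = 1
-7843*r(8) = -7843*1 = -7843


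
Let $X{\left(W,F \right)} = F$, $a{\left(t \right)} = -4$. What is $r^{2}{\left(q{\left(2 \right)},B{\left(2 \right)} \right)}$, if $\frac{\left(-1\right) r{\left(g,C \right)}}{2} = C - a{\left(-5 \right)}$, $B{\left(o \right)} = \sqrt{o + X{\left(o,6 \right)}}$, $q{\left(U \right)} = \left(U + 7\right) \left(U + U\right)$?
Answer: $96 + 64 \sqrt{2} \approx 186.51$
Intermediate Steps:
$q{\left(U \right)} = 2 U \left(7 + U\right)$ ($q{\left(U \right)} = \left(7 + U\right) 2 U = 2 U \left(7 + U\right)$)
$B{\left(o \right)} = \sqrt{6 + o}$ ($B{\left(o \right)} = \sqrt{o + 6} = \sqrt{6 + o}$)
$r{\left(g,C \right)} = -8 - 2 C$ ($r{\left(g,C \right)} = - 2 \left(C - -4\right) = - 2 \left(C + 4\right) = - 2 \left(4 + C\right) = -8 - 2 C$)
$r^{2}{\left(q{\left(2 \right)},B{\left(2 \right)} \right)} = \left(-8 - 2 \sqrt{6 + 2}\right)^{2} = \left(-8 - 2 \sqrt{8}\right)^{2} = \left(-8 - 2 \cdot 2 \sqrt{2}\right)^{2} = \left(-8 - 4 \sqrt{2}\right)^{2}$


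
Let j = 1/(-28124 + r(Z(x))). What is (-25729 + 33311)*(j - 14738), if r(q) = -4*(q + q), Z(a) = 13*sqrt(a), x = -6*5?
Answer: 3791*(-1532752*sqrt(30) + 414491513*I)/(2*(-7031*I + 26*sqrt(30))) ≈ -1.1174e+8 + 0.0058594*I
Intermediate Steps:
x = -30
r(q) = -8*q
j = 1/(-28124 - 104*I*sqrt(30)) (j = 1/(-28124 - 104*sqrt(-30)) = 1/(-28124 - 104*I*sqrt(30)) ≈ -3.5542e-5 + 7.199e-7*I)
(-25729 + 33311)*(j - 14738) = (-25729 + 33311)*(I/(4*(-7031*I + 26*sqrt(30))) - 14738) = 7582*(-14738 + I/(4*(-7031*I + 26*sqrt(30)))) = -111743516 + 3791*I/(2*(-7031*I + 26*sqrt(30)))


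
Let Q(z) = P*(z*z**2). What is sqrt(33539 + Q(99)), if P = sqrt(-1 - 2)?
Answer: sqrt(33539 + 970299*I*sqrt(3)) ≈ 925.87 + 907.58*I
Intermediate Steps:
P = I*sqrt(3) (P = sqrt(-3) = I*sqrt(3) ≈ 1.732*I)
Q(z) = I*sqrt(3)*z**3 (Q(z) = (I*sqrt(3))*(z*z**2) = (I*sqrt(3))*z**3 = I*sqrt(3)*z**3)
sqrt(33539 + Q(99)) = sqrt(33539 + I*sqrt(3)*99**3) = sqrt(33539 + I*sqrt(3)*970299) = sqrt(33539 + 970299*I*sqrt(3))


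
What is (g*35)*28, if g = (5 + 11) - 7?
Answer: 8820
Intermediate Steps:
g = 9 (g = 16 - 7 = 9)
(g*35)*28 = (9*35)*28 = 315*28 = 8820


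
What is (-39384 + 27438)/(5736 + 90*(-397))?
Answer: 1991/4999 ≈ 0.39828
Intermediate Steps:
(-39384 + 27438)/(5736 + 90*(-397)) = -11946/(5736 - 35730) = -11946/(-29994) = -11946*(-1/29994) = 1991/4999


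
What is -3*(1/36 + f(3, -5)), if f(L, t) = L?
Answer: -109/12 ≈ -9.0833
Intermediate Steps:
-3*(1/36 + f(3, -5)) = -3*(1/36 + 3) = -3*109/36 = -109/12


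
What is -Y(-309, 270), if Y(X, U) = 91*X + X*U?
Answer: 111549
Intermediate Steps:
Y(X, U) = 91*X + U*X
-Y(-309, 270) = -(-309)*(91 + 270) = -(-309)*361 = -1*(-111549) = 111549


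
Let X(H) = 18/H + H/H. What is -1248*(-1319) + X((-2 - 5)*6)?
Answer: 11522788/7 ≈ 1.6461e+6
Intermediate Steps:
X(H) = 1 + 18/H (X(H) = 18/H + 1 = 1 + 18/H)
-1248*(-1319) + X((-2 - 5)*6) = -1248*(-1319) + (18 + (-2 - 5)*6)/(((-2 - 5)*6)) = 1646112 + (18 - 7*6)/((-7*6)) = 1646112 + (18 - 42)/(-42) = 1646112 - 1/42*(-24) = 1646112 + 4/7 = 11522788/7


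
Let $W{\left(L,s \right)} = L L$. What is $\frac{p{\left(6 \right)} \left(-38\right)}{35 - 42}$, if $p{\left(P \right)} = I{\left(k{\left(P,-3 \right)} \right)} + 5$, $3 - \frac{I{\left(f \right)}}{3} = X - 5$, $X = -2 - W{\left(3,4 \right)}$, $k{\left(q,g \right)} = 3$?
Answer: $\frac{2356}{7} \approx 336.57$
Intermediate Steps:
$W{\left(L,s \right)} = L^{2}$
$X = -11$ ($X = -2 - 3^{2} = -2 - 9 = -11$)
$I{\left(f \right)} = 57$ ($I{\left(f \right)} = 9 - 3 \left(-11 - 5\right) = 9 - -48 = 9 + 48 = 57$)
$p{\left(P \right)} = 62$ ($p{\left(P \right)} = 57 + 5 = 62$)
$\frac{p{\left(6 \right)} \left(-38\right)}{35 - 42} = \frac{62 \left(-38\right)}{35 - 42} = - \frac{2356}{-7} = \left(-2356\right) \left(- \frac{1}{7}\right) = \frac{2356}{7}$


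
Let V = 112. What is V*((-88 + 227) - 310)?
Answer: -19152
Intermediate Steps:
V*((-88 + 227) - 310) = 112*((-88 + 227) - 310) = 112*(139 - 310) = 112*(-171) = -19152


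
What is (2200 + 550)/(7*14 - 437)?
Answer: -2750/339 ≈ -8.1121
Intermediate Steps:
(2200 + 550)/(7*14 - 437) = 2750/(98 - 437) = 2750/(-339) = 2750*(-1/339) = -2750/339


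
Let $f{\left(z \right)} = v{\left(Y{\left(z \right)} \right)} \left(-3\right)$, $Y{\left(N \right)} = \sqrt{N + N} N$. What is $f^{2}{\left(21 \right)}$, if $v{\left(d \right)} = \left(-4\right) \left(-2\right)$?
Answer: $576$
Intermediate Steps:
$Y{\left(N \right)} = \sqrt{2} N^{\frac{3}{2}}$ ($Y{\left(N \right)} = \sqrt{2 N} N = \sqrt{2} \sqrt{N} N = \sqrt{2} N^{\frac{3}{2}}$)
$v{\left(d \right)} = 8$
$f{\left(z \right)} = -24$ ($f{\left(z \right)} = 8 \left(-3\right) = -24$)
$f^{2}{\left(21 \right)} = \left(-24\right)^{2} = 576$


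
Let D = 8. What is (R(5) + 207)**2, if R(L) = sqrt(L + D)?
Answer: (207 + sqrt(13))**2 ≈ 44355.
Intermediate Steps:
R(L) = sqrt(8 + L) (R(L) = sqrt(L + 8) = sqrt(8 + L))
(R(5) + 207)**2 = (sqrt(8 + 5) + 207)**2 = (sqrt(13) + 207)**2 = (207 + sqrt(13))**2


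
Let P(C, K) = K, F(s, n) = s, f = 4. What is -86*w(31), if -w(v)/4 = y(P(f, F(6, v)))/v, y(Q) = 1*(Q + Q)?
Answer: 4128/31 ≈ 133.16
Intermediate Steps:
y(Q) = 2*Q (y(Q) = 1*(2*Q) = 2*Q)
w(v) = -48/v (w(v) = -4*2*6/v = -48/v)
-86*w(31) = -(-4128)/31 = -86*(-48/31) = 4128/31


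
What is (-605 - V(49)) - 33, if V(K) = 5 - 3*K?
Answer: -496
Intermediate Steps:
(-605 - V(49)) - 33 = (-605 - (5 - 3*49)) - 33 = (-605 - (5 - 147)) - 33 = (-605 - 1*(-142)) - 33 = (-605 + 142) - 33 = -463 - 33 = -496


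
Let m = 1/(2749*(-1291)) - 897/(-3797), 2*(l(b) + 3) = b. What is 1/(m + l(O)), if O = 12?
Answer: 13475397323/43609604395 ≈ 0.30900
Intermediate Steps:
l(b) = -3 + b/2
m = 3183412426/13475397323 (m = (1/2749)*(-1/1291) - 897*(-1/3797) = -1/3548959 + 897/3797 = 3183412426/13475397323 ≈ 0.23624)
1/(m + l(O)) = 1/(3183412426/13475397323 + (-3 + (1/2)*12)) = 1/(3183412426/13475397323 + (-3 + 6)) = 1/(3183412426/13475397323 + 3) = 1/(43609604395/13475397323) = 13475397323/43609604395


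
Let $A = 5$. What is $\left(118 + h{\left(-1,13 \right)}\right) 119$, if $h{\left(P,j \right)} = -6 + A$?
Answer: $13923$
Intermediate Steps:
$h{\left(P,j \right)} = -1$ ($h{\left(P,j \right)} = -6 + 5 = -1$)
$\left(118 + h{\left(-1,13 \right)}\right) 119 = \left(118 - 1\right) 119 = 117 \cdot 119 = 13923$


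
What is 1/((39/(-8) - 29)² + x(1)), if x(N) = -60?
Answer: 64/69601 ≈ 0.00091953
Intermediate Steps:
1/((39/(-8) - 29)² + x(1)) = 1/((39/(-8) - 29)² - 60) = 1/((39*(-⅛) - 29)² - 60) = 1/((-39/8 - 29)² - 60) = 1/((-271/8)² - 60) = 1/(73441/64 - 60) = 1/(69601/64) = 64/69601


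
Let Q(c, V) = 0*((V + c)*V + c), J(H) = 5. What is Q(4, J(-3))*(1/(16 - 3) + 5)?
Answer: 0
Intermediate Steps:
Q(c, V) = 0 (Q(c, V) = 0*(V*(V + c) + c) = 0*(c + V*(V + c)) = 0)
Q(4, J(-3))*(1/(16 - 3) + 5) = 0*(1/(16 - 3) + 5) = 0*(1/13 + 5) = 0*(66/13) = 0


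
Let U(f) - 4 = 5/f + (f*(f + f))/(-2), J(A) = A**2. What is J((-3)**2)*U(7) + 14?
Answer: -25012/7 ≈ -3573.1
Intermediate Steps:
U(f) = 4 - f**2 + 5/f (U(f) = 4 + (5/f + (f*(f + f))/(-2)) = 4 + (5/f + (f*(2*f))*(-1/2)) = 4 + (5/f + (2*f**2)*(-1/2)) = 4 + (5/f - f**2) = 4 + (-f**2 + 5/f) = 4 - f**2 + 5/f)
J((-3)**2)*U(7) + 14 = ((-3)**2)**2*(4 - 1*7**2 + 5/7) + 14 = 9**2*(4 - 1*49 + 5*(1/7)) + 14 = 81*(4 - 49 + 5/7) + 14 = 81*(-310/7) + 14 = -25110/7 + 14 = -25012/7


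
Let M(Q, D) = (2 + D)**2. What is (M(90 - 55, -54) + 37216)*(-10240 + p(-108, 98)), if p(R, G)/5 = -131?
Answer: -434928400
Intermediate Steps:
p(R, G) = -655 (p(R, G) = 5*(-131) = -655)
(M(90 - 55, -54) + 37216)*(-10240 + p(-108, 98)) = ((2 - 54)**2 + 37216)*(-10240 - 655) = ((-52)**2 + 37216)*(-10895) = (2704 + 37216)*(-10895) = 39920*(-10895) = -434928400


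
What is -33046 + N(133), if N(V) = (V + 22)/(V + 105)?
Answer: -7864793/238 ≈ -33045.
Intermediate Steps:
N(V) = (22 + V)/(105 + V)
-33046 + N(133) = -33046 + (22 + 133)/(105 + 133) = -33046 + 155/238 = -7864793/238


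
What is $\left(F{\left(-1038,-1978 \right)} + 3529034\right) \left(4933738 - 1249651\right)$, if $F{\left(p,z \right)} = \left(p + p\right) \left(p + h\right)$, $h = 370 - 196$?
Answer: $19609282506726$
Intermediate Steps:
$h = 174$
$F{\left(p,z \right)} = 2 p \left(174 + p\right)$ ($F{\left(p,z \right)} = \left(p + p\right) \left(p + 174\right) = 2 p \left(174 + p\right)$)
$\left(F{\left(-1038,-1978 \right)} + 3529034\right) \left(4933738 - 1249651\right) = \left(2 \left(-1038\right) \left(174 - 1038\right) + 3529034\right) \left(4933738 - 1249651\right) = \left(2 \left(-1038\right) \left(-864\right) + 3529034\right) 3684087 = \left(1793664 + 3529034\right) 3684087 = 5322698 \cdot 3684087 = 19609282506726$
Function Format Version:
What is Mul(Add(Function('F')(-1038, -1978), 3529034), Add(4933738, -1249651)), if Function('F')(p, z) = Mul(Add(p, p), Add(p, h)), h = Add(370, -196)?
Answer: 19609282506726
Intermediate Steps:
h = 174
Function('F')(p, z) = Mul(2, p, Add(174, p)) (Function('F')(p, z) = Mul(Add(p, p), Add(p, 174)) = Mul(Mul(2, p), Add(174, p)) = Mul(2, p, Add(174, p)))
Mul(Add(Function('F')(-1038, -1978), 3529034), Add(4933738, -1249651)) = Mul(Add(Mul(2, -1038, Add(174, -1038)), 3529034), Add(4933738, -1249651)) = Mul(Add(Mul(2, -1038, -864), 3529034), 3684087) = Mul(Add(1793664, 3529034), 3684087) = Mul(5322698, 3684087) = 19609282506726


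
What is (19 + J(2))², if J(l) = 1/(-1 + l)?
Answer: 400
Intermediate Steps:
(19 + J(2))² = (19 + 1/(-1 + 2))² = (19 + 1/1)² = (19 + 1)² = 20² = 400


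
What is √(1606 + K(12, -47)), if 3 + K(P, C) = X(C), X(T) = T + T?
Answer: √1509 ≈ 38.846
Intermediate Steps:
X(T) = 2*T
K(P, C) = -3 + 2*C
√(1606 + K(12, -47)) = √(1606 + (-3 + 2*(-47))) = √(1606 + (-3 - 94)) = √(1606 - 97) = √1509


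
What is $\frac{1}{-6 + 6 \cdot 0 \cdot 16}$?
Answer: $- \frac{1}{6} \approx -0.16667$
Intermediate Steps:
$\frac{1}{-6 + 6 \cdot 0 \cdot 16} = \frac{1}{-6 + 0 \cdot 16} = \frac{1}{-6 + 0} = \frac{1}{-6} = - \frac{1}{6}$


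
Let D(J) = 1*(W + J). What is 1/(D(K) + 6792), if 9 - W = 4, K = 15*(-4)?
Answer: 1/6737 ≈ 0.00014843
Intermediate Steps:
K = -60
W = 5 (W = 9 - 1*4 = 9 - 4 = 5)
D(J) = 5 + J (D(J) = 1*(5 + J) = 5 + J)
1/(D(K) + 6792) = 1/((5 - 60) + 6792) = 1/(-55 + 6792) = 1/6737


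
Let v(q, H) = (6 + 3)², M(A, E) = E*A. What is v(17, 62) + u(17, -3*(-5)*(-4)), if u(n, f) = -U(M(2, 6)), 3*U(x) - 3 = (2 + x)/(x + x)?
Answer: 2873/36 ≈ 79.806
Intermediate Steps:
M(A, E) = A*E
U(x) = 1 + (2 + x)/(6*x) (U(x) = 1 + ((2 + x)/(x + x))/3 = 1 + ((2 + x)/((2*x)))/3 = 1 + ((2 + x)*(1/(2*x)))/3 = 1 + ((2 + x)/(2*x))/3 = 1 + (2 + x)/(6*x))
u(n, f) = -43/36 (u(n, f) = -(2 + 7*(2*6))/(6*(2*6)) = -(2 + 7*12)/(6*12) = -(2 + 84)/(6*12) = -86/(6*12) = -1*43/36 = -43/36)
v(q, H) = 81 (v(q, H) = 9² = 81)
v(17, 62) + u(17, -3*(-5)*(-4)) = 81 - 43/36 = 2873/36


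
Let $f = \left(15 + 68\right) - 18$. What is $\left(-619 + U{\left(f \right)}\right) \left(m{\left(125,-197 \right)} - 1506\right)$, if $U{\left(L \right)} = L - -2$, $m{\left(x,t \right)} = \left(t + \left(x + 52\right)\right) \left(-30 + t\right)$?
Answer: $-1674768$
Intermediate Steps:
$f = 65$ ($f = 83 - 18 = 65$)
$m{\left(x,t \right)} = \left(-30 + t\right) \left(52 + t + x\right)$ ($m{\left(x,t \right)} = \left(t + \left(52 + x\right)\right) \left(-30 + t\right) = \left(52 + t + x\right) \left(-30 + t\right) = \left(-30 + t\right) \left(52 + t + x\right)$)
$U{\left(L \right)} = 2 + L$ ($U{\left(L \right)} = L + 2 = 2 + L$)
$\left(-619 + U{\left(f \right)}\right) \left(m{\left(125,-197 \right)} - 1506\right) = \left(-619 + \left(2 + 65\right)\right) \left(\left(-1560 + \left(-197\right)^{2} - 3750 + 22 \left(-197\right) - 24625\right) - 1506\right) = \left(-619 + 67\right) \left(\left(-1560 + 38809 - 3750 - 4334 - 24625\right) - 1506\right) = - 552 \left(4540 - 1506\right) = \left(-552\right) 3034 = -1674768$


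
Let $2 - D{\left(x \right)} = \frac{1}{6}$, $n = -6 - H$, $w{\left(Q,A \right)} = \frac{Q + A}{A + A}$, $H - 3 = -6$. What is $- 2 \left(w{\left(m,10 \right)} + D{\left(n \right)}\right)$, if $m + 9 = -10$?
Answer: $- \frac{83}{30} \approx -2.7667$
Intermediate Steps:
$H = -3$ ($H = 3 - 6 = -3$)
$m = -19$ ($m = -9 - 10 = -19$)
$w{\left(Q,A \right)} = \frac{A + Q}{2 A}$
$n = -3$ ($n = -6 - -3 = -6 + 3 = -3$)
$D{\left(x \right)} = \frac{11}{6}$ ($D{\left(x \right)} = 2 - \frac{1}{6} = \frac{11}{6}$)
$- 2 \left(w{\left(m,10 \right)} + D{\left(n \right)}\right) = - 2 \left(\frac{10 - 19}{2 \cdot 10} + \frac{11}{6}\right) = - 2 \left(\frac{1}{2} \cdot \frac{1}{10} \left(-9\right) + \frac{11}{6}\right) = - 2 \left(- \frac{9}{20} + \frac{11}{6}\right) = \left(-2\right) \frac{83}{60} = - \frac{83}{30}$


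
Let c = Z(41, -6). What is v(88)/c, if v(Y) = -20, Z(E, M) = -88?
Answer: 5/22 ≈ 0.22727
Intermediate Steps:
c = -88
v(88)/c = -20/(-88) = -20*(-1/88) = 5/22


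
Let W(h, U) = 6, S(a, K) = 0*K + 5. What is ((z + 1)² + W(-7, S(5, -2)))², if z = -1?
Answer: 36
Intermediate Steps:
S(a, K) = 5 (S(a, K) = 0 + 5 = 5)
((z + 1)² + W(-7, S(5, -2)))² = ((-1 + 1)² + 6)² = (0² + 6)² = (0 + 6)² = 6² = 36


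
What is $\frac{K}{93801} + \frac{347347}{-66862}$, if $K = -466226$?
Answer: $- \frac{63754298759}{6271722462} \approx -10.165$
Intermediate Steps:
$\frac{K}{93801} + \frac{347347}{-66862} = - \frac{466226}{93801} + \frac{347347}{-66862} = \left(-466226\right) \frac{1}{93801} + 347347 \left(- \frac{1}{66862}\right) = - \frac{466226}{93801} - \frac{347347}{66862} = - \frac{63754298759}{6271722462}$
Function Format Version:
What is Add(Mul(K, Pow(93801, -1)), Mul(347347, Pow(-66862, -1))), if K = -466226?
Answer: Rational(-63754298759, 6271722462) ≈ -10.165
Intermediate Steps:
Add(Mul(K, Pow(93801, -1)), Mul(347347, Pow(-66862, -1))) = Add(Mul(-466226, Pow(93801, -1)), Mul(347347, Pow(-66862, -1))) = Add(Mul(-466226, Rational(1, 93801)), Mul(347347, Rational(-1, 66862))) = Add(Rational(-466226, 93801), Rational(-347347, 66862)) = Rational(-63754298759, 6271722462)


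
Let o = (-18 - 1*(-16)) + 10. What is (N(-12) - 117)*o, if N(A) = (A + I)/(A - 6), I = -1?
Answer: -8372/9 ≈ -930.22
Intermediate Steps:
N(A) = (-1 + A)/(-6 + A) (N(A) = (A - 1)/(A - 6) = (-1 + A)/(-6 + A))
o = 8 (o = (-18 + 16) + 10 = -2 + 10 = 8)
(N(-12) - 117)*o = ((-1 - 12)/(-6 - 12) - 117)*8 = (-13/(-18) - 117)*8 = (-1/18*(-13) - 117)*8 = (13/18 - 117)*8 = -2093/18*8 = -8372/9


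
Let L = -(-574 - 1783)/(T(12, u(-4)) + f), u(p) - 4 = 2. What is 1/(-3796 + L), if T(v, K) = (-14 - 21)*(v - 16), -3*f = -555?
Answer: -325/1231343 ≈ -0.00026394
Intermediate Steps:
u(p) = 6 (u(p) = 4 + 2 = 6)
f = 185 (f = -⅓*(-555) = 185)
T(v, K) = 560 - 35*v (T(v, K) = -35*(-16 + v) = 560 - 35*v)
L = 2357/325 (L = -(-574 - 1783)/((560 - 35*12) + 185) = -(-2357)/((560 - 420) + 185) = -(-2357)/(140 + 185) = -(-2357)/325 = -1*(-2357/325) = 2357/325 ≈ 7.2523)
1/(-3796 + L) = 1/(-3796 + 2357/325) = 1/(-1231343/325) = -325/1231343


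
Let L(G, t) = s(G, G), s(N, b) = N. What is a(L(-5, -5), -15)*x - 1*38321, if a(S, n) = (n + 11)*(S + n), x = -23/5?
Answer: -38689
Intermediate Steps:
L(G, t) = G
x = -23/5 (x = -23*⅕ = -23/5 ≈ -4.6000)
a(S, n) = (11 + n)*(S + n)
a(L(-5, -5), -15)*x - 1*38321 = ((-15)² + 11*(-5) + 11*(-15) - 5*(-15))*(-23/5) - 1*38321 = (225 - 55 - 165 + 75)*(-23/5) - 38321 = 80*(-23/5) - 38321 = -368 - 38321 = -38689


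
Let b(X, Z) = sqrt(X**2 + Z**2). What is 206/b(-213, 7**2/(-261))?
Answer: 26883*sqrt(123623362)/309058405 ≈ 0.96714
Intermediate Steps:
206/b(-213, 7**2/(-261)) = 206/(sqrt((-213)**2 + (7**2/(-261))**2)) = 206/(sqrt(45369 + (49*(-1/261))**2)) = 206/(sqrt(45369 + (-49/261)**2)) = 206/(sqrt(45369 + 2401/68121)) = 206/(sqrt(3090584050/68121)) = 206/((5*sqrt(123623362)/261)) = 206*(261*sqrt(123623362)/618116810) = 26883*sqrt(123623362)/309058405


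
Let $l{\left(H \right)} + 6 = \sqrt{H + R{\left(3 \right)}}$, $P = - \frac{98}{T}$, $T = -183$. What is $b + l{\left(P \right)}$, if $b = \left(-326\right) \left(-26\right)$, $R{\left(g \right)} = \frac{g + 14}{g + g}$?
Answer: $8470 + \frac{\sqrt{50142}}{122} \approx 8471.8$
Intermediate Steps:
$R{\left(g \right)} = \frac{14 + g}{2 g}$
$P = \frac{98}{183}$ ($P = - \frac{98}{-183} = \left(-98\right) \left(- \frac{1}{183}\right) = \frac{98}{183} \approx 0.53552$)
$b = 8476$
$l{\left(H \right)} = -6 + \sqrt{\frac{17}{6} + H}$ ($l{\left(H \right)} = -6 + \sqrt{H + \frac{14 + 3}{2 \cdot 3}} = -6 + \sqrt{H + \frac{1}{2} \cdot \frac{1}{3} \cdot 17} = -6 + \sqrt{H + \frac{17}{6}} = -6 + \sqrt{\frac{17}{6} + H}$)
$b + l{\left(P \right)} = 8476 - \left(6 - \frac{\sqrt{102 + 36 \cdot \frac{98}{183}}}{6}\right) = 8476 - \left(6 - \frac{\sqrt{102 + \frac{1176}{61}}}{6}\right) = 8476 - \left(6 - \frac{\sqrt{\frac{7398}{61}}}{6}\right) = 8476 - \left(6 - \frac{\frac{3}{61} \sqrt{50142}}{6}\right) = 8476 - \left(6 - \frac{\sqrt{50142}}{122}\right) = 8470 + \frac{\sqrt{50142}}{122}$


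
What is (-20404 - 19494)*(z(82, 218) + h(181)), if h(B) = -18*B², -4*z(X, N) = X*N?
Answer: 23706074966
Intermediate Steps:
z(X, N) = -N*X/4 (z(X, N) = -X*N/4 = -N*X/4)
(-20404 - 19494)*(z(82, 218) + h(181)) = (-20404 - 19494)*(-¼*218*82 - 18*181²) = -39898*(-4469 - 18*32761) = -39898*(-4469 - 589698) = -39898*(-594167) = 23706074966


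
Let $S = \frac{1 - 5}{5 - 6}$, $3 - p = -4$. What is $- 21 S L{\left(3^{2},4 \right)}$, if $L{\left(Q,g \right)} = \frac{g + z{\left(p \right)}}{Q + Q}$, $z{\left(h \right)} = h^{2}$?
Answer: $- \frac{742}{3} \approx -247.33$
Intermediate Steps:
$p = 7$ ($p = 3 - -4 = 3 + 4 = 7$)
$S = 4$ ($S = - \frac{4}{-1} = \left(-4\right) \left(-1\right) = 4$)
$L{\left(Q,g \right)} = \frac{49 + g}{2 Q}$ ($L{\left(Q,g \right)} = \frac{g + 7^{2}}{Q + Q} = \frac{g + 49}{2 Q} = \left(49 + g\right) \frac{1}{2 Q} = \frac{49 + g}{2 Q}$)
$- 21 S L{\left(3^{2},4 \right)} = \left(-21\right) 4 \frac{49 + 4}{2 \cdot 3^{2}} = - 84 \cdot \frac{1}{2} \cdot \frac{1}{9} \cdot 53 = \left(-84\right) \frac{53}{18} = - \frac{742}{3}$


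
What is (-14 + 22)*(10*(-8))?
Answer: -640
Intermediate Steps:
(-14 + 22)*(10*(-8)) = 8*(-80) = -640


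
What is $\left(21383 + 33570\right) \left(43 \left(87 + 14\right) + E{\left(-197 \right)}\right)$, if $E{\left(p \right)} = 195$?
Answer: $249376714$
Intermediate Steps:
$\left(21383 + 33570\right) \left(43 \left(87 + 14\right) + E{\left(-197 \right)}\right) = \left(21383 + 33570\right) \left(43 \left(87 + 14\right) + 195\right) = 54953 \left(43 \cdot 101 + 195\right) = 54953 \left(4343 + 195\right) = 54953 \cdot 4538 = 249376714$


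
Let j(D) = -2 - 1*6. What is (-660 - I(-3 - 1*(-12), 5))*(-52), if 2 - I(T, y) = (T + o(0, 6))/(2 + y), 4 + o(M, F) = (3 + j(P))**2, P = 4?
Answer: 239408/7 ≈ 34201.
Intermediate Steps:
j(D) = -8 (j(D) = -2 - 6 = -8)
o(M, F) = 21 (o(M, F) = -4 + (3 - 8)**2 = -4 + (-5)**2 = -4 + 25 = 21)
I(T, y) = 2 - (21 + T)/(2 + y) (I(T, y) = 2 - (T + 21)/(2 + y) = 2 - (21 + T)/(2 + y))
(-660 - I(-3 - 1*(-12), 5))*(-52) = (-660 - (-17 - (-3 - 1*(-12)) + 2*5)/(2 + 5))*(-52) = (-660 - (-17 - (-3 + 12) + 10)/7)*(-52) = (-660 - (-17 - 1*9 + 10)/7)*(-52) = (-660 - (-17 - 9 + 10)/7)*(-52) = (-660 - (-16)/7)*(-52) = (-660 - 1*(-16/7))*(-52) = (-660 + 16/7)*(-52) = -4604/7*(-52) = 239408/7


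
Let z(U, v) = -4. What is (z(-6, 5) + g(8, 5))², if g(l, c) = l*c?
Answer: 1296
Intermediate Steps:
g(l, c) = c*l
(z(-6, 5) + g(8, 5))² = (-4 + 5*8)² = (-4 + 40)² = 36² = 1296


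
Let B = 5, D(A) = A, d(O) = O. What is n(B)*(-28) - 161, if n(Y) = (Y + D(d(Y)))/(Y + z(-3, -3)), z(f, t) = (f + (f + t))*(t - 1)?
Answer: -6881/41 ≈ -167.83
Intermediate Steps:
z(f, t) = (-1 + t)*(t + 2*f) (z(f, t) = (t + 2*f)*(-1 + t) = (-1 + t)*(t + 2*f))
n(Y) = 2*Y/(36 + Y) (n(Y) = (Y + Y)/(Y + ((-3)² - 1*(-3) - 2*(-3) + 2*(-3)*(-3))) = (2*Y)/(Y + (9 + 3 + 6 + 18)) = (2*Y)/(Y + 36) = (2*Y)/(36 + Y) = 2*Y/(36 + Y))
n(B)*(-28) - 161 = (2*5/(36 + 5))*(-28) - 161 = (2*5/41)*(-28) - 161 = (2*5*(1/41))*(-28) - 161 = (10/41)*(-28) - 161 = -280/41 - 161 = -6881/41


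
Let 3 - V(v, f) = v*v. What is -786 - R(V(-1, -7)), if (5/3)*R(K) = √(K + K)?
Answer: -3936/5 ≈ -787.20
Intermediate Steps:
V(v, f) = 3 - v² (V(v, f) = 3 - v*v = 3 - v²)
R(K) = 3*√2*√K/5 (R(K) = 3*√(K + K)/5 = 3*√(2*K)/5 = 3*(√2*√K)/5 = 3*√2*√K/5)
-786 - R(V(-1, -7)) = -786 - 3*√2*√(3 - 1*(-1)²)/5 = -786 - 3*√2*√(3 - 1*1)/5 = -786 - 3*√2*√(3 - 1)/5 = -786 - 3*√2*√2/5 = -786 - 1*6/5 = -786 - 6/5 = -3936/5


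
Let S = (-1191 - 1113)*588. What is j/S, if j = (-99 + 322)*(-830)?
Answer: 92545/677376 ≈ 0.13662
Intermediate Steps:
j = -185090 (j = 223*(-830) = -185090)
S = -1354752 (S = -2304*588 = -1354752)
j/S = -185090/(-1354752) = -185090*(-1/1354752) = 92545/677376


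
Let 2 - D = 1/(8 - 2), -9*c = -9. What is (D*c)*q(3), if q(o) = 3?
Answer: 11/2 ≈ 5.5000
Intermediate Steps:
c = 1 (c = -1/9*(-9) = 1)
D = 11/6 (D = 2 - 1/(8 - 2) = 2 - 1/6 = 11/6 ≈ 1.8333)
(D*c)*q(3) = ((11/6)*1)*3 = (11/6)*3 = 11/2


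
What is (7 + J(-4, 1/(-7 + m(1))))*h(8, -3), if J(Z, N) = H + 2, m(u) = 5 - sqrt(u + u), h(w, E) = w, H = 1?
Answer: 80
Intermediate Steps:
m(u) = 5 - sqrt(2)*sqrt(u) (m(u) = 5 - sqrt(2*u) = 5 - sqrt(2)*sqrt(u))
J(Z, N) = 3 (J(Z, N) = 1 + 2 = 3)
(7 + J(-4, 1/(-7 + m(1))))*h(8, -3) = (7 + 3)*8 = 10*8 = 80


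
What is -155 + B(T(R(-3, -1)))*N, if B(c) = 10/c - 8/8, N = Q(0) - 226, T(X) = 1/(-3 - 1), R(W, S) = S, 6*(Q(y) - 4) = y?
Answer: 8947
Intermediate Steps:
Q(y) = 4 + y/6
T(X) = -¼ (T(X) = 1/(-4) = -¼)
N = -222 (N = (4 + (⅙)*0) - 226 = (4 + 0) - 226 = 4 - 226 = -222)
B(c) = -1 + 10/c (B(c) = 10/c - 8*⅛ = 10/c - 1 = -1 + 10/c)
-155 + B(T(R(-3, -1)))*N = -155 + ((10 - 1*(-¼))/(-¼))*(-222) = -155 - 4*(10 + ¼)*(-222) = -155 - 4*41/4*(-222) = -155 - 41*(-222) = -155 + 9102 = 8947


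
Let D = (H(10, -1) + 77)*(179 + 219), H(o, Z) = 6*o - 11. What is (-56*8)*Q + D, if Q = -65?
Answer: 79268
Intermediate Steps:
H(o, Z) = -11 + 6*o
D = 50148 (D = ((-11 + 6*10) + 77)*(179 + 219) = ((-11 + 60) + 77)*398 = (49 + 77)*398 = 126*398 = 50148)
(-56*8)*Q + D = -56*8*(-65) + 50148 = -448*(-65) + 50148 = 29120 + 50148 = 79268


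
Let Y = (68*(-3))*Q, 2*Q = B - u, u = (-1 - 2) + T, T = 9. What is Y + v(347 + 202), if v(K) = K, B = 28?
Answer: -1695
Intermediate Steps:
u = 6 (u = (-1 - 2) + 9 = -3 + 9 = 6)
Q = 11 (Q = (28 - 1*6)/2 = (28 - 6)/2 = (½)*22 = 11)
Y = -2244 (Y = (68*(-3))*11 = -204*11 = -2244)
Y + v(347 + 202) = -2244 + (347 + 202) = -2244 + 549 = -1695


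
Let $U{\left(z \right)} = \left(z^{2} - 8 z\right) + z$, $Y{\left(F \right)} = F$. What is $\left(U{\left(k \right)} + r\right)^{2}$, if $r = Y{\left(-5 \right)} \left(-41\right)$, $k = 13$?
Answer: $80089$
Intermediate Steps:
$U{\left(z \right)} = z^{2} - 7 z$
$r = 205$ ($r = \left(-5\right) \left(-41\right) = 205$)
$\left(U{\left(k \right)} + r\right)^{2} = \left(13 \left(-7 + 13\right) + 205\right)^{2} = \left(13 \cdot 6 + 205\right)^{2} = \left(78 + 205\right)^{2} = 283^{2} = 80089$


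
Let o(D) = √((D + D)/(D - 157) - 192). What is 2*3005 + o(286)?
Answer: 6010 + 2*I*√780321/129 ≈ 6010.0 + 13.695*I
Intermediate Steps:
o(D) = √(-192 + 2*D/(-157 + D)) (o(D) = √((2*D)/(-157 + D) - 192) = √(2*D/(-157 + D) - 192) = √(-192 + 2*D/(-157 + D)))
2*3005 + o(286) = 2*3005 + √2*√((15072 - 95*286)/(-157 + 286)) = 6010 + √2*√((15072 - 27170)/129) = 6010 + √2*√((1/129)*(-12098)) = 6010 + √2*√(-12098/129) = 6010 + √2*(I*√1560642/129) = 6010 + 2*I*√780321/129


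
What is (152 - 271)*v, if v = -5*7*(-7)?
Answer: -29155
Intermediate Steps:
v = 245 (v = -35*(-7) = 245)
(152 - 271)*v = (152 - 271)*245 = -119*245 = -29155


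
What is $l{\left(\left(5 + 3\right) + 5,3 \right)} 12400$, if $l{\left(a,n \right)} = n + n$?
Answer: $74400$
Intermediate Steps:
$l{\left(a,n \right)} = 2 n$
$l{\left(\left(5 + 3\right) + 5,3 \right)} 12400 = 2 \cdot 3 \cdot 12400 = 6 \cdot 12400 = 74400$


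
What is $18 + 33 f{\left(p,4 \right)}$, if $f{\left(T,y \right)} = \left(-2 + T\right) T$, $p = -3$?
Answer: $513$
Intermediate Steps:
$f{\left(T,y \right)} = T \left(-2 + T\right)$
$18 + 33 f{\left(p,4 \right)} = 18 + 33 \left(- 3 \left(-2 - 3\right)\right) = 18 + 33 \left(\left(-3\right) \left(-5\right)\right) = 18 + 33 \cdot 15 = 18 + 495 = 513$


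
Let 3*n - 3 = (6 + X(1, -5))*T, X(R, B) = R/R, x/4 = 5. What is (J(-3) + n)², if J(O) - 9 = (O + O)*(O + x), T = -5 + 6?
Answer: 72361/9 ≈ 8040.1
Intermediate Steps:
T = 1
x = 20 (x = 4*5 = 20)
X(R, B) = 1
J(O) = 9 + 2*O*(20 + O) (J(O) = 9 + (O + O)*(O + 20) = 9 + (2*O)*(20 + O) = 9 + 2*O*(20 + O))
n = 10/3 (n = 1 + ((6 + 1)*1)/3 = 1 + (7*1)/3 = 1 + (⅓)*7 = 1 + 7/3 = 10/3 ≈ 3.3333)
(J(-3) + n)² = ((9 + 2*(-3)² + 40*(-3)) + 10/3)² = ((9 + 2*9 - 120) + 10/3)² = ((9 + 18 - 120) + 10/3)² = (-93 + 10/3)² = (-269/3)² = 72361/9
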